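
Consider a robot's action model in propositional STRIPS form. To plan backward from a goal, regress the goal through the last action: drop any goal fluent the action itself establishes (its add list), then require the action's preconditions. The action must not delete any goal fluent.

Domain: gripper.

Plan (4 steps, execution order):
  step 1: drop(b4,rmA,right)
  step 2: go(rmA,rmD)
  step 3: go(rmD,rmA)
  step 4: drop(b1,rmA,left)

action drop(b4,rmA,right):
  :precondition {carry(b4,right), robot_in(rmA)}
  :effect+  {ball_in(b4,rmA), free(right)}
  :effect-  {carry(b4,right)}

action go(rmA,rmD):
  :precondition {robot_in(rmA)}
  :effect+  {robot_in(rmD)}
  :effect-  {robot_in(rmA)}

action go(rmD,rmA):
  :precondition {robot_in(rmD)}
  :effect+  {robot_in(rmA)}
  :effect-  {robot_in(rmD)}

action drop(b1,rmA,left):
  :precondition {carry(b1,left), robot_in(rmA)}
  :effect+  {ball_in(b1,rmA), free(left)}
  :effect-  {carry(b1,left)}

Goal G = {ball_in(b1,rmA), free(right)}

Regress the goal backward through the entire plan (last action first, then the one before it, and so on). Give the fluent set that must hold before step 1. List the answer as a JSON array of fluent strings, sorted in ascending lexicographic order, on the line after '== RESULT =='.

Work backward from the goal:
  through step 4 (drop(b1,rmA,left)): drop {ball_in(b1,rmA)}, keep {free(right)}, require {carry(b1,left), robot_in(rmA)}
    → {carry(b1,left), free(right), robot_in(rmA)}
  through step 3 (go(rmD,rmA)): drop {robot_in(rmA)}, keep {carry(b1,left), free(right)}, require {robot_in(rmD)}
    → {carry(b1,left), free(right), robot_in(rmD)}
  through step 2 (go(rmA,rmD)): drop {robot_in(rmD)}, keep {carry(b1,left), free(right)}, require {robot_in(rmA)}
    → {carry(b1,left), free(right), robot_in(rmA)}
  through step 1 (drop(b4,rmA,right)): drop {free(right)}, keep {carry(b1,left), robot_in(rmA)}, require {carry(b4,right), robot_in(rmA)}
    → {carry(b1,left), carry(b4,right), robot_in(rmA)}

== RESULT ==
["carry(b1,left)", "carry(b4,right)", "robot_in(rmA)"]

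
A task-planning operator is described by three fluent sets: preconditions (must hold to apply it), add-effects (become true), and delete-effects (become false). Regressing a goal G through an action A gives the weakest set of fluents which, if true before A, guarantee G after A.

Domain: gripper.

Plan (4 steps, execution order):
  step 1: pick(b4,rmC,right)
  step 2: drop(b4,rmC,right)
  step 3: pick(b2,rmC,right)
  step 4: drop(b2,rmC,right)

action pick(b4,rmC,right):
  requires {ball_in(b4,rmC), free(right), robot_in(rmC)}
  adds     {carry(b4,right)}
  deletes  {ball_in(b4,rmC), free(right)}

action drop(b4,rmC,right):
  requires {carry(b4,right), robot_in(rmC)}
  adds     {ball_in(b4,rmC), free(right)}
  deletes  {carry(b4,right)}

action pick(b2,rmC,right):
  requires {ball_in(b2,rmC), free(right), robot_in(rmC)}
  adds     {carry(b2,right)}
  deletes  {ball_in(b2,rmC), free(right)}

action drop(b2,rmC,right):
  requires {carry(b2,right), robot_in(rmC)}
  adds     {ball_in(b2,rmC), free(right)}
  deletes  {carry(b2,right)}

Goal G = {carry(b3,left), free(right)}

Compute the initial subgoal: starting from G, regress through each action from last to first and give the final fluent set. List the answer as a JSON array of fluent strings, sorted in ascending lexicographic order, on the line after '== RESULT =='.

Work backward from the goal:
  through step 4 (drop(b2,rmC,right)): drop {free(right)}, keep {carry(b3,left)}, require {carry(b2,right), robot_in(rmC)}
    → {carry(b2,right), carry(b3,left), robot_in(rmC)}
  through step 3 (pick(b2,rmC,right)): drop {carry(b2,right)}, keep {carry(b3,left), robot_in(rmC)}, require {ball_in(b2,rmC), free(right), robot_in(rmC)}
    → {ball_in(b2,rmC), carry(b3,left), free(right), robot_in(rmC)}
  through step 2 (drop(b4,rmC,right)): drop {free(right)}, keep {ball_in(b2,rmC), carry(b3,left), robot_in(rmC)}, require {carry(b4,right), robot_in(rmC)}
    → {ball_in(b2,rmC), carry(b3,left), carry(b4,right), robot_in(rmC)}
  through step 1 (pick(b4,rmC,right)): drop {carry(b4,right)}, keep {ball_in(b2,rmC), carry(b3,left), robot_in(rmC)}, require {ball_in(b4,rmC), free(right), robot_in(rmC)}
    → {ball_in(b2,rmC), ball_in(b4,rmC), carry(b3,left), free(right), robot_in(rmC)}

== RESULT ==
["ball_in(b2,rmC)", "ball_in(b4,rmC)", "carry(b3,left)", "free(right)", "robot_in(rmC)"]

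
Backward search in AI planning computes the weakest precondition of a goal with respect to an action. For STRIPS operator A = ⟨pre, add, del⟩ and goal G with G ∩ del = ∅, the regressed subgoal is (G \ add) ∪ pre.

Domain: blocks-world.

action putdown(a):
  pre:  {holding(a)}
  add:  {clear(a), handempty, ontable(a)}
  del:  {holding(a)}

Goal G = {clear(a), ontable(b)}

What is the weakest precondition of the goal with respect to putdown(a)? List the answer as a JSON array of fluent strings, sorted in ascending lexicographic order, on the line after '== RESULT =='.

Compute (G \ add) ∪ pre:
  G ∩ del = {}  (empty — regression defined)
  G \ add = {clear(a), ontable(b)} \ {clear(a), handempty, ontable(a)} = {ontable(b)}
  ∪ pre   = {ontable(b)} ∪ {holding(a)}
          = {holding(a), ontable(b)}

== RESULT ==
["holding(a)", "ontable(b)"]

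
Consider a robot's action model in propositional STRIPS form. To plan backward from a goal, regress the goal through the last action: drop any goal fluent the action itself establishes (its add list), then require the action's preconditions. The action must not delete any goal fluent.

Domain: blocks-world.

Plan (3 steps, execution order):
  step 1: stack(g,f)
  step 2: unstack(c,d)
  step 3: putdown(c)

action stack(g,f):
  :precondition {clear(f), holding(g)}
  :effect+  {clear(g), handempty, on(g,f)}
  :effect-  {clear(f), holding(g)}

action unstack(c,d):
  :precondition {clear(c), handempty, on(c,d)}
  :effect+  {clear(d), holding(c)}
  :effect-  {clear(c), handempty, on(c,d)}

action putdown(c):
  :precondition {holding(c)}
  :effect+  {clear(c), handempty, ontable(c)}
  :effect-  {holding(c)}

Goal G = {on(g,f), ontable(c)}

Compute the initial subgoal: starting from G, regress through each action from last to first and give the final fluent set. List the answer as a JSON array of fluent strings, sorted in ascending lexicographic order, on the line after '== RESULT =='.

Work backward from the goal:
  through step 3 (putdown(c)): drop {ontable(c)}, keep {on(g,f)}, require {holding(c)}
    → {holding(c), on(g,f)}
  through step 2 (unstack(c,d)): drop {holding(c)}, keep {on(g,f)}, require {clear(c), handempty, on(c,d)}
    → {clear(c), handempty, on(c,d), on(g,f)}
  through step 1 (stack(g,f)): drop {handempty, on(g,f)}, keep {clear(c), on(c,d)}, require {clear(f), holding(g)}
    → {clear(c), clear(f), holding(g), on(c,d)}

== RESULT ==
["clear(c)", "clear(f)", "holding(g)", "on(c,d)"]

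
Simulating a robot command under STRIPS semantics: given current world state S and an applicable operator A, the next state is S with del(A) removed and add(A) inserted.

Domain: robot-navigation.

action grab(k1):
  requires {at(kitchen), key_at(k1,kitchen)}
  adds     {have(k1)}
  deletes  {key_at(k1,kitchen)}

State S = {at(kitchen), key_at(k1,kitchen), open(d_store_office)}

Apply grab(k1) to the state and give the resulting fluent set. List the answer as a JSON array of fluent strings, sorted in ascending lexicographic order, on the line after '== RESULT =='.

Progress:
  pre ⊆ S: {at(kitchen), key_at(k1,kitchen)} ⊆ S  — applicable
  S \ del = {at(kitchen), open(d_store_office)}
  ∪ add   = {at(kitchen), have(k1), open(d_store_office)}

== RESULT ==
["at(kitchen)", "have(k1)", "open(d_store_office)"]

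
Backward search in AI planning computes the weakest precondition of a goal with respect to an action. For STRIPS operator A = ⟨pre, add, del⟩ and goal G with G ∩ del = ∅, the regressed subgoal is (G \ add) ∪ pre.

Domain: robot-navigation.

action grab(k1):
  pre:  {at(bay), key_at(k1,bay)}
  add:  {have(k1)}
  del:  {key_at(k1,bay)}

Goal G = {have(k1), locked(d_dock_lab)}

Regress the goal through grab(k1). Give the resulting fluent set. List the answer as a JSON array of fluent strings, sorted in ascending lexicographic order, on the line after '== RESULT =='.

Compute (G \ add) ∪ pre:
  G ∩ del = {}  (empty — regression defined)
  G \ add = {have(k1), locked(d_dock_lab)} \ {have(k1)} = {locked(d_dock_lab)}
  ∪ pre   = {locked(d_dock_lab)} ∪ {at(bay), key_at(k1,bay)}
          = {at(bay), key_at(k1,bay), locked(d_dock_lab)}

== RESULT ==
["at(bay)", "key_at(k1,bay)", "locked(d_dock_lab)"]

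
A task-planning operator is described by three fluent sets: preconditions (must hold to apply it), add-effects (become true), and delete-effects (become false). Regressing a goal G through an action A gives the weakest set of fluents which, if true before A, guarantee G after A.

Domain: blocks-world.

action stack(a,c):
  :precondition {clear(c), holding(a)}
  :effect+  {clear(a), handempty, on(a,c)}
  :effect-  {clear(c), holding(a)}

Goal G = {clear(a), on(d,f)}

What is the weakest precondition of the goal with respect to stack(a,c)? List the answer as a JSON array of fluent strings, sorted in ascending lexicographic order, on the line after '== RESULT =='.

Regress:
  G ∩ del = {}  (empty — regression defined)
  G \ add = {clear(a), on(d,f)} \ {clear(a), handempty, on(a,c)} = {on(d,f)}
  ∪ pre   = {on(d,f)} ∪ {clear(c), holding(a)}
          = {clear(c), holding(a), on(d,f)}

== RESULT ==
["clear(c)", "holding(a)", "on(d,f)"]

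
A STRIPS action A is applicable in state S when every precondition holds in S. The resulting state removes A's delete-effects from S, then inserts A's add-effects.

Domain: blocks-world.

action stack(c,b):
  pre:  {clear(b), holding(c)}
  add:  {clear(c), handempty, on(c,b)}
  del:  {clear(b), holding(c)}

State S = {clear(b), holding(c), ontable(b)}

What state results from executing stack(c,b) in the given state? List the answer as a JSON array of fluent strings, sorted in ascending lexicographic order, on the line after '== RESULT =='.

Compute (S \ del) ∪ add:
  pre ⊆ S: {clear(b), holding(c)} ⊆ S  — applicable
  S \ del = {ontable(b)}
  ∪ add   = {clear(c), handempty, on(c,b), ontable(b)}

== RESULT ==
["clear(c)", "handempty", "on(c,b)", "ontable(b)"]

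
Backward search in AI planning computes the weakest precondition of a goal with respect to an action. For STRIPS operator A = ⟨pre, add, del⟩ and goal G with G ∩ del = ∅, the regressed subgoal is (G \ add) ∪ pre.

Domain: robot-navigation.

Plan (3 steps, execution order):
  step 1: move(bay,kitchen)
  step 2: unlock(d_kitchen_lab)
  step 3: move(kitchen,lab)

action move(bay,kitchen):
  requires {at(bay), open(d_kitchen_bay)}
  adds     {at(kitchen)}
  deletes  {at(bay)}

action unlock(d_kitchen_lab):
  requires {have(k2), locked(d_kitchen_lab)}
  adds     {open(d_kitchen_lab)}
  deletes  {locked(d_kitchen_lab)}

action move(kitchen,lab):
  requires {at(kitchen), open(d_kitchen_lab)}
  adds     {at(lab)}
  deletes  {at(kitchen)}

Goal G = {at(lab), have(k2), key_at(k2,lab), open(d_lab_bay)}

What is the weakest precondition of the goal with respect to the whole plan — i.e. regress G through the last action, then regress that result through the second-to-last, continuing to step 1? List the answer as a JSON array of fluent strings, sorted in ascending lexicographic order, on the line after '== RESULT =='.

Work backward from the goal:
  through step 3 (move(kitchen,lab)): drop {at(lab)}, keep {have(k2), key_at(k2,lab), open(d_lab_bay)}, require {at(kitchen), open(d_kitchen_lab)}
    → {at(kitchen), have(k2), key_at(k2,lab), open(d_kitchen_lab), open(d_lab_bay)}
  through step 2 (unlock(d_kitchen_lab)): drop {open(d_kitchen_lab)}, keep {at(kitchen), have(k2), key_at(k2,lab), open(d_lab_bay)}, require {have(k2), locked(d_kitchen_lab)}
    → {at(kitchen), have(k2), key_at(k2,lab), locked(d_kitchen_lab), open(d_lab_bay)}
  through step 1 (move(bay,kitchen)): drop {at(kitchen)}, keep {have(k2), key_at(k2,lab), locked(d_kitchen_lab), open(d_lab_bay)}, require {at(bay), open(d_kitchen_bay)}
    → {at(bay), have(k2), key_at(k2,lab), locked(d_kitchen_lab), open(d_kitchen_bay), open(d_lab_bay)}

== RESULT ==
["at(bay)", "have(k2)", "key_at(k2,lab)", "locked(d_kitchen_lab)", "open(d_kitchen_bay)", "open(d_lab_bay)"]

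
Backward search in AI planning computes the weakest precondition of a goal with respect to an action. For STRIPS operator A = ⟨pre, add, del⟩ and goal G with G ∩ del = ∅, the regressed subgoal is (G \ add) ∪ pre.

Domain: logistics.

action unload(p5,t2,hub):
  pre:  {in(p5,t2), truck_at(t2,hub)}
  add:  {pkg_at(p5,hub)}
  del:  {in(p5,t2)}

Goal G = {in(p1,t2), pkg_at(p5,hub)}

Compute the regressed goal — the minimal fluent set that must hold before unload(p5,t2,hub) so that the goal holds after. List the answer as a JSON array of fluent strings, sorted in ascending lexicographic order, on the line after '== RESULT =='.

Compute (G \ add) ∪ pre:
  G ∩ del = {}  (empty — regression defined)
  G \ add = {in(p1,t2), pkg_at(p5,hub)} \ {pkg_at(p5,hub)} = {in(p1,t2)}
  ∪ pre   = {in(p1,t2)} ∪ {in(p5,t2), truck_at(t2,hub)}
          = {in(p1,t2), in(p5,t2), truck_at(t2,hub)}

== RESULT ==
["in(p1,t2)", "in(p5,t2)", "truck_at(t2,hub)"]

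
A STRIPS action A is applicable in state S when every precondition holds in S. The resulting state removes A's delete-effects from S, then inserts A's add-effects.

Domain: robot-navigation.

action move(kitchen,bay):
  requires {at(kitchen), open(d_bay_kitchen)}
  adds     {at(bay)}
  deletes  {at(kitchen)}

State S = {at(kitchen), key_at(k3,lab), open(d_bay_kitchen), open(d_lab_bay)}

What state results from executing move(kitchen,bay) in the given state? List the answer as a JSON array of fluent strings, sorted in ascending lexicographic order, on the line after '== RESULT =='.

Progress:
  pre ⊆ S: {at(kitchen), open(d_bay_kitchen)} ⊆ S  — applicable
  S \ del = {key_at(k3,lab), open(d_bay_kitchen), open(d_lab_bay)}
  ∪ add   = {at(bay), key_at(k3,lab), open(d_bay_kitchen), open(d_lab_bay)}

== RESULT ==
["at(bay)", "key_at(k3,lab)", "open(d_bay_kitchen)", "open(d_lab_bay)"]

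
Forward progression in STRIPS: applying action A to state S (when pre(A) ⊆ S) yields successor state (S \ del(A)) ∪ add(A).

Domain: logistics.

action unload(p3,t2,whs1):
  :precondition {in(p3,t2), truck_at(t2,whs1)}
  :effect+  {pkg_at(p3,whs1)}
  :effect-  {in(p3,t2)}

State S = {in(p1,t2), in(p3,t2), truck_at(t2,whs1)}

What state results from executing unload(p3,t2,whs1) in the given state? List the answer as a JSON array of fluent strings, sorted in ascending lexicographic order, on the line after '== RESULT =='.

Progress:
  pre ⊆ S: {in(p3,t2), truck_at(t2,whs1)} ⊆ S  — applicable
  S \ del = {in(p1,t2), truck_at(t2,whs1)}
  ∪ add   = {in(p1,t2), pkg_at(p3,whs1), truck_at(t2,whs1)}

== RESULT ==
["in(p1,t2)", "pkg_at(p3,whs1)", "truck_at(t2,whs1)"]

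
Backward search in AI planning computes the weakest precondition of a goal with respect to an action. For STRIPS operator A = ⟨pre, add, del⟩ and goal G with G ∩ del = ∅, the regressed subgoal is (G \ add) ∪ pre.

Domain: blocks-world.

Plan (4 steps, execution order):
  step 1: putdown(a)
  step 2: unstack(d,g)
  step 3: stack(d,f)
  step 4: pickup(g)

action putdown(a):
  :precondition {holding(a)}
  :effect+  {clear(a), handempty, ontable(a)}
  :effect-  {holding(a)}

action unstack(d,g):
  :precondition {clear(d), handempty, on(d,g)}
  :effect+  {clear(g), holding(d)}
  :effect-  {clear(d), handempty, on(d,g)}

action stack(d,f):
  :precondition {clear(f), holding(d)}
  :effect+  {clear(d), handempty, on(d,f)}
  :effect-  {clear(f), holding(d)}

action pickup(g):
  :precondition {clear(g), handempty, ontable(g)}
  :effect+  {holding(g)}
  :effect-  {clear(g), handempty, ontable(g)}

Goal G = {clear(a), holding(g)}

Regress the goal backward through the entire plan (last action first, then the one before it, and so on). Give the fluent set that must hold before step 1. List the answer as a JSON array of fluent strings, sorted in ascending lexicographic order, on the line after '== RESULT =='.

Regress step by step:
  through step 4 (pickup(g)): drop {holding(g)}, keep {clear(a)}, require {clear(g), handempty, ontable(g)}
    → {clear(a), clear(g), handempty, ontable(g)}
  through step 3 (stack(d,f)): drop {handempty}, keep {clear(a), clear(g), ontable(g)}, require {clear(f), holding(d)}
    → {clear(a), clear(f), clear(g), holding(d), ontable(g)}
  through step 2 (unstack(d,g)): drop {clear(g), holding(d)}, keep {clear(a), clear(f), ontable(g)}, require {clear(d), handempty, on(d,g)}
    → {clear(a), clear(d), clear(f), handempty, on(d,g), ontable(g)}
  through step 1 (putdown(a)): drop {clear(a), handempty}, keep {clear(d), clear(f), on(d,g), ontable(g)}, require {holding(a)}
    → {clear(d), clear(f), holding(a), on(d,g), ontable(g)}

== RESULT ==
["clear(d)", "clear(f)", "holding(a)", "on(d,g)", "ontable(g)"]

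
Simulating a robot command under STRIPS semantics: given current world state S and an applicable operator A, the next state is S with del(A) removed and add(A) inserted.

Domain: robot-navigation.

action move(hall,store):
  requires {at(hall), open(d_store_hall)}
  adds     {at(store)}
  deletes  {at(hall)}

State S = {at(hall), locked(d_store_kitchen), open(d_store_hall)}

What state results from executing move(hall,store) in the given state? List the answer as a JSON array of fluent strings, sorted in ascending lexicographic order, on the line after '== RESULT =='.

Progress:
  pre ⊆ S: {at(hall), open(d_store_hall)} ⊆ S  — applicable
  S \ del = {locked(d_store_kitchen), open(d_store_hall)}
  ∪ add   = {at(store), locked(d_store_kitchen), open(d_store_hall)}

== RESULT ==
["at(store)", "locked(d_store_kitchen)", "open(d_store_hall)"]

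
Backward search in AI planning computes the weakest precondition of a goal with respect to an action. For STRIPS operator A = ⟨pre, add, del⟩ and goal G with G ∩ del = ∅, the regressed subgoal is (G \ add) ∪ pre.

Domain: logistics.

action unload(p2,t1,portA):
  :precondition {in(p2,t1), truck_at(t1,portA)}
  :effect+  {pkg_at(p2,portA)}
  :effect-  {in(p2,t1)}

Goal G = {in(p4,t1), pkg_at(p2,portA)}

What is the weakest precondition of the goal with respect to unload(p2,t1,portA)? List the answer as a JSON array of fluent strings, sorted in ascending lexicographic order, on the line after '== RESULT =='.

Compute (G \ add) ∪ pre:
  G ∩ del = {}  (empty — regression defined)
  G \ add = {in(p4,t1), pkg_at(p2,portA)} \ {pkg_at(p2,portA)} = {in(p4,t1)}
  ∪ pre   = {in(p4,t1)} ∪ {in(p2,t1), truck_at(t1,portA)}
          = {in(p2,t1), in(p4,t1), truck_at(t1,portA)}

== RESULT ==
["in(p2,t1)", "in(p4,t1)", "truck_at(t1,portA)"]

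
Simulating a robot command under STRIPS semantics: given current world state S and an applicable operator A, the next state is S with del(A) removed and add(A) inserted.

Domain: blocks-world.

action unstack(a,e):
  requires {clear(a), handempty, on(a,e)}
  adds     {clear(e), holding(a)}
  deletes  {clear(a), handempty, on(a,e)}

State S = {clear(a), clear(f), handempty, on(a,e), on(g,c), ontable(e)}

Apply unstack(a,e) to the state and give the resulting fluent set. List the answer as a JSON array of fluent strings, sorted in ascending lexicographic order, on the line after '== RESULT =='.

Progress:
  pre ⊆ S: {clear(a), handempty, on(a,e)} ⊆ S  — applicable
  S \ del = {clear(f), on(g,c), ontable(e)}
  ∪ add   = {clear(e), clear(f), holding(a), on(g,c), ontable(e)}

== RESULT ==
["clear(e)", "clear(f)", "holding(a)", "on(g,c)", "ontable(e)"]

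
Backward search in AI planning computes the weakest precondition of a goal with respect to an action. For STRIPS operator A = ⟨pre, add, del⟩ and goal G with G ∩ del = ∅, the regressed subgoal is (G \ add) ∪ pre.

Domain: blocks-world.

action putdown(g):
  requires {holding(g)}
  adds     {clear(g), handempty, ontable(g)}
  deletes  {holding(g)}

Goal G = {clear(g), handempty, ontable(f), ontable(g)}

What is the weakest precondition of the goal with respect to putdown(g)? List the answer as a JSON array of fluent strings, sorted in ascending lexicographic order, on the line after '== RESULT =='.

Compute (G \ add) ∪ pre:
  G ∩ del = {}  (empty — regression defined)
  G \ add = {clear(g), handempty, ontable(f), ontable(g)} \ {clear(g), handempty, ontable(g)} = {ontable(f)}
  ∪ pre   = {ontable(f)} ∪ {holding(g)}
          = {holding(g), ontable(f)}

== RESULT ==
["holding(g)", "ontable(f)"]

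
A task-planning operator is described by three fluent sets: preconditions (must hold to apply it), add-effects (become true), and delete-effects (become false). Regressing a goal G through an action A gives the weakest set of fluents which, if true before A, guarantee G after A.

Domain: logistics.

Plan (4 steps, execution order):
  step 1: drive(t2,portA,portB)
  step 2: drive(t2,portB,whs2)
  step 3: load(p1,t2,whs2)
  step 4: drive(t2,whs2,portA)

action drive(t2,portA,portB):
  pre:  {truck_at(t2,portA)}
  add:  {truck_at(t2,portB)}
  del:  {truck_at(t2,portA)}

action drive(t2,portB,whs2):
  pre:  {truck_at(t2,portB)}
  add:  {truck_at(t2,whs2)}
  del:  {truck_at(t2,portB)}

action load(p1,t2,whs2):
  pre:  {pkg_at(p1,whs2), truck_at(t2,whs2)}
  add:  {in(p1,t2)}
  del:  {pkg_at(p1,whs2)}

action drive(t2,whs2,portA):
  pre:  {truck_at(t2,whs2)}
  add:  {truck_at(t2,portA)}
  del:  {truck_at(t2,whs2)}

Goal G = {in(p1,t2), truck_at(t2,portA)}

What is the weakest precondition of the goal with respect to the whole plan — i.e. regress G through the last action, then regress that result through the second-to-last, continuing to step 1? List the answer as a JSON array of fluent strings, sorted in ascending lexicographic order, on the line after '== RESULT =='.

Regress step by step:
  through step 4 (drive(t2,whs2,portA)): drop {truck_at(t2,portA)}, keep {in(p1,t2)}, require {truck_at(t2,whs2)}
    → {in(p1,t2), truck_at(t2,whs2)}
  through step 3 (load(p1,t2,whs2)): drop {in(p1,t2)}, keep {truck_at(t2,whs2)}, require {pkg_at(p1,whs2), truck_at(t2,whs2)}
    → {pkg_at(p1,whs2), truck_at(t2,whs2)}
  through step 2 (drive(t2,portB,whs2)): drop {truck_at(t2,whs2)}, keep {pkg_at(p1,whs2)}, require {truck_at(t2,portB)}
    → {pkg_at(p1,whs2), truck_at(t2,portB)}
  through step 1 (drive(t2,portA,portB)): drop {truck_at(t2,portB)}, keep {pkg_at(p1,whs2)}, require {truck_at(t2,portA)}
    → {pkg_at(p1,whs2), truck_at(t2,portA)}

== RESULT ==
["pkg_at(p1,whs2)", "truck_at(t2,portA)"]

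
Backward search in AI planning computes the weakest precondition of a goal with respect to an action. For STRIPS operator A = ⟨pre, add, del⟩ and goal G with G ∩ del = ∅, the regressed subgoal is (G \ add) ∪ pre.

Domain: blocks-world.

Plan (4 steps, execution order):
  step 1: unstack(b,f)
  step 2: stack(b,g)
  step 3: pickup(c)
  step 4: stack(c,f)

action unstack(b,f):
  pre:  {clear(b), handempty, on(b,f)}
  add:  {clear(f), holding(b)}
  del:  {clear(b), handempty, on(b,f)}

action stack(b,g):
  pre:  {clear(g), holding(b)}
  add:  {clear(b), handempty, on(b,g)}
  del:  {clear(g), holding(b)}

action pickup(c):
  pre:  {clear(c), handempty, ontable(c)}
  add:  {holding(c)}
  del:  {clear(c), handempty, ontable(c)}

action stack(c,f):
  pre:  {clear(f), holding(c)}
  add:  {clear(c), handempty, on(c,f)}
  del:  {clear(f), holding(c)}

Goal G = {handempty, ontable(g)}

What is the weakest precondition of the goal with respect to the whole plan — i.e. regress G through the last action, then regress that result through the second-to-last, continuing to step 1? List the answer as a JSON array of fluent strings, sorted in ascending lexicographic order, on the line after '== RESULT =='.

Work backward from the goal:
  through step 4 (stack(c,f)): drop {handempty}, keep {ontable(g)}, require {clear(f), holding(c)}
    → {clear(f), holding(c), ontable(g)}
  through step 3 (pickup(c)): drop {holding(c)}, keep {clear(f), ontable(g)}, require {clear(c), handempty, ontable(c)}
    → {clear(c), clear(f), handempty, ontable(c), ontable(g)}
  through step 2 (stack(b,g)): drop {handempty}, keep {clear(c), clear(f), ontable(c), ontable(g)}, require {clear(g), holding(b)}
    → {clear(c), clear(f), clear(g), holding(b), ontable(c), ontable(g)}
  through step 1 (unstack(b,f)): drop {clear(f), holding(b)}, keep {clear(c), clear(g), ontable(c), ontable(g)}, require {clear(b), handempty, on(b,f)}
    → {clear(b), clear(c), clear(g), handempty, on(b,f), ontable(c), ontable(g)}

== RESULT ==
["clear(b)", "clear(c)", "clear(g)", "handempty", "on(b,f)", "ontable(c)", "ontable(g)"]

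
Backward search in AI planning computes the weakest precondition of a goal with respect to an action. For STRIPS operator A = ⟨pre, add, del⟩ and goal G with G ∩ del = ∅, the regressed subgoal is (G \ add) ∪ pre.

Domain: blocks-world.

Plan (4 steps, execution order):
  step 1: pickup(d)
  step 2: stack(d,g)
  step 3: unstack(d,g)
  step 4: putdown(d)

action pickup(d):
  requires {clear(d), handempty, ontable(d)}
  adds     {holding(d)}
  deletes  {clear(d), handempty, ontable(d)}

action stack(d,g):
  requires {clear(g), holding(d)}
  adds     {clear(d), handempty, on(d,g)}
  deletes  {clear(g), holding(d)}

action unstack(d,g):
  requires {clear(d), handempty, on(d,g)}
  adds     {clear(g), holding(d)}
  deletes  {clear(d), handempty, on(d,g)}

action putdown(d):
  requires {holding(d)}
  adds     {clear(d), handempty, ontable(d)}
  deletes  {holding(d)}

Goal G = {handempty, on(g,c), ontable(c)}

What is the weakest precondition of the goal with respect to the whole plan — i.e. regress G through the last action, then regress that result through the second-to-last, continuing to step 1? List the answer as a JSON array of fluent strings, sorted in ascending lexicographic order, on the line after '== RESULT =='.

Work backward from the goal:
  through step 4 (putdown(d)): drop {handempty}, keep {on(g,c), ontable(c)}, require {holding(d)}
    → {holding(d), on(g,c), ontable(c)}
  through step 3 (unstack(d,g)): drop {holding(d)}, keep {on(g,c), ontable(c)}, require {clear(d), handempty, on(d,g)}
    → {clear(d), handempty, on(d,g), on(g,c), ontable(c)}
  through step 2 (stack(d,g)): drop {clear(d), handempty, on(d,g)}, keep {on(g,c), ontable(c)}, require {clear(g), holding(d)}
    → {clear(g), holding(d), on(g,c), ontable(c)}
  through step 1 (pickup(d)): drop {holding(d)}, keep {clear(g), on(g,c), ontable(c)}, require {clear(d), handempty, ontable(d)}
    → {clear(d), clear(g), handempty, on(g,c), ontable(c), ontable(d)}

== RESULT ==
["clear(d)", "clear(g)", "handempty", "on(g,c)", "ontable(c)", "ontable(d)"]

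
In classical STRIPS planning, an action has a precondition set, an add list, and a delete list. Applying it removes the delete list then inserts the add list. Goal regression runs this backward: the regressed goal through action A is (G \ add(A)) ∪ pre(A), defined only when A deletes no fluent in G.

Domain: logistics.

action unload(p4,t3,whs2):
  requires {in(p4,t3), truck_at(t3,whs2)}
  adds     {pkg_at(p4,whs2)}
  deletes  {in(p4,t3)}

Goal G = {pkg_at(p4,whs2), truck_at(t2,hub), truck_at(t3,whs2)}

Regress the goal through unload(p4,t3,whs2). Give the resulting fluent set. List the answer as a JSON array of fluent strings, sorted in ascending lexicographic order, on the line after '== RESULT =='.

Regress:
  G ∩ del = {}  (empty — regression defined)
  G \ add = {pkg_at(p4,whs2), truck_at(t2,hub), truck_at(t3,whs2)} \ {pkg_at(p4,whs2)} = {truck_at(t2,hub), truck_at(t3,whs2)}
  ∪ pre   = {truck_at(t2,hub), truck_at(t3,whs2)} ∪ {in(p4,t3), truck_at(t3,whs2)}
          = {in(p4,t3), truck_at(t2,hub), truck_at(t3,whs2)}

== RESULT ==
["in(p4,t3)", "truck_at(t2,hub)", "truck_at(t3,whs2)"]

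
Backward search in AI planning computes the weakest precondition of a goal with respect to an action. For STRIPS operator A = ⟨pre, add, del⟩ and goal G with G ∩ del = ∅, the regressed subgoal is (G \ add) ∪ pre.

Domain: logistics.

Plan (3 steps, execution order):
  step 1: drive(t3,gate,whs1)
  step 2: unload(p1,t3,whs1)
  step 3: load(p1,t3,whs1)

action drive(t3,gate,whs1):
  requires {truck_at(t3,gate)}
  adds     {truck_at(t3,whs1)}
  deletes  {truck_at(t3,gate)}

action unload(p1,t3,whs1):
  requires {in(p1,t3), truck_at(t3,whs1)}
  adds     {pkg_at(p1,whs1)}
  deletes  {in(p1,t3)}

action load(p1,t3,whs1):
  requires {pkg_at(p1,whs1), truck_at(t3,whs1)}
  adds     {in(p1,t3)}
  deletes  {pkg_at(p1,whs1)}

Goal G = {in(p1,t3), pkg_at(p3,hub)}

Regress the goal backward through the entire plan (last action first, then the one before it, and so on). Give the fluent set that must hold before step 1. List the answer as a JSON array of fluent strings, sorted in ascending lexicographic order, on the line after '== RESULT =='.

Regress step by step:
  through step 3 (load(p1,t3,whs1)): drop {in(p1,t3)}, keep {pkg_at(p3,hub)}, require {pkg_at(p1,whs1), truck_at(t3,whs1)}
    → {pkg_at(p1,whs1), pkg_at(p3,hub), truck_at(t3,whs1)}
  through step 2 (unload(p1,t3,whs1)): drop {pkg_at(p1,whs1)}, keep {pkg_at(p3,hub), truck_at(t3,whs1)}, require {in(p1,t3), truck_at(t3,whs1)}
    → {in(p1,t3), pkg_at(p3,hub), truck_at(t3,whs1)}
  through step 1 (drive(t3,gate,whs1)): drop {truck_at(t3,whs1)}, keep {in(p1,t3), pkg_at(p3,hub)}, require {truck_at(t3,gate)}
    → {in(p1,t3), pkg_at(p3,hub), truck_at(t3,gate)}

== RESULT ==
["in(p1,t3)", "pkg_at(p3,hub)", "truck_at(t3,gate)"]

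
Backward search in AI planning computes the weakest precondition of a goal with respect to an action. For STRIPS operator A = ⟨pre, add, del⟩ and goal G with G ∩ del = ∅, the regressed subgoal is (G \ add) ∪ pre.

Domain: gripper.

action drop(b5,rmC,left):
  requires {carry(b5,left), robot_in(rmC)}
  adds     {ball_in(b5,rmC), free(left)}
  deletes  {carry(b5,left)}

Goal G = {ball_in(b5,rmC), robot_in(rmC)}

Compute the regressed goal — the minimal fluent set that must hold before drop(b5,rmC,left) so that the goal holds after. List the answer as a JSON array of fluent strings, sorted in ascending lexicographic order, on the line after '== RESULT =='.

Compute (G \ add) ∪ pre:
  G ∩ del = {}  (empty — regression defined)
  G \ add = {ball_in(b5,rmC), robot_in(rmC)} \ {ball_in(b5,rmC), free(left)} = {robot_in(rmC)}
  ∪ pre   = {robot_in(rmC)} ∪ {carry(b5,left), robot_in(rmC)}
          = {carry(b5,left), robot_in(rmC)}

== RESULT ==
["carry(b5,left)", "robot_in(rmC)"]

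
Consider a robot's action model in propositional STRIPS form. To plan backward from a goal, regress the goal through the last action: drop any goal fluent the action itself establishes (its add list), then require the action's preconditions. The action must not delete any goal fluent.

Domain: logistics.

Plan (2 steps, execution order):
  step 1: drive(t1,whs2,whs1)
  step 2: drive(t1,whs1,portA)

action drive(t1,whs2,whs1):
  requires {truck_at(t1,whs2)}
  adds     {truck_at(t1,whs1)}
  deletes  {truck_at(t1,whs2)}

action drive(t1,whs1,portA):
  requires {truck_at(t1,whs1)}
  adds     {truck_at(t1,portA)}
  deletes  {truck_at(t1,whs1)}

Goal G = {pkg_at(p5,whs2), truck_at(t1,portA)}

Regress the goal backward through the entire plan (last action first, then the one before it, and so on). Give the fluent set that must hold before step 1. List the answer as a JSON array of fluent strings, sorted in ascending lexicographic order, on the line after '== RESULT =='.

Regress step by step:
  through step 2 (drive(t1,whs1,portA)): drop {truck_at(t1,portA)}, keep {pkg_at(p5,whs2)}, require {truck_at(t1,whs1)}
    → {pkg_at(p5,whs2), truck_at(t1,whs1)}
  through step 1 (drive(t1,whs2,whs1)): drop {truck_at(t1,whs1)}, keep {pkg_at(p5,whs2)}, require {truck_at(t1,whs2)}
    → {pkg_at(p5,whs2), truck_at(t1,whs2)}

== RESULT ==
["pkg_at(p5,whs2)", "truck_at(t1,whs2)"]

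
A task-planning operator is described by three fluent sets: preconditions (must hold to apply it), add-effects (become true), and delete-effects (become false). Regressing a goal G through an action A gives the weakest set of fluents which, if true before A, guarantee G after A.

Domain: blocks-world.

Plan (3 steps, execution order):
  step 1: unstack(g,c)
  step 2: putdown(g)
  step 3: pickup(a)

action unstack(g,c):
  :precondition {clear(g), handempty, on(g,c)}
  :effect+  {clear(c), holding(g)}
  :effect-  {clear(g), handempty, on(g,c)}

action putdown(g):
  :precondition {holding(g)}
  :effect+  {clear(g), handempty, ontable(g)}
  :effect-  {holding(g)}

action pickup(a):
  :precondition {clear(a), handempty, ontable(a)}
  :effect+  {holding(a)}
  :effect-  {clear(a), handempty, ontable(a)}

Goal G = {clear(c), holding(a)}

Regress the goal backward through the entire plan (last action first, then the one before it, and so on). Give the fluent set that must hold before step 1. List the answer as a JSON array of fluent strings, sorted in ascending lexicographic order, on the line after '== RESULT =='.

Work backward from the goal:
  through step 3 (pickup(a)): drop {holding(a)}, keep {clear(c)}, require {clear(a), handempty, ontable(a)}
    → {clear(a), clear(c), handempty, ontable(a)}
  through step 2 (putdown(g)): drop {handempty}, keep {clear(a), clear(c), ontable(a)}, require {holding(g)}
    → {clear(a), clear(c), holding(g), ontable(a)}
  through step 1 (unstack(g,c)): drop {clear(c), holding(g)}, keep {clear(a), ontable(a)}, require {clear(g), handempty, on(g,c)}
    → {clear(a), clear(g), handempty, on(g,c), ontable(a)}

== RESULT ==
["clear(a)", "clear(g)", "handempty", "on(g,c)", "ontable(a)"]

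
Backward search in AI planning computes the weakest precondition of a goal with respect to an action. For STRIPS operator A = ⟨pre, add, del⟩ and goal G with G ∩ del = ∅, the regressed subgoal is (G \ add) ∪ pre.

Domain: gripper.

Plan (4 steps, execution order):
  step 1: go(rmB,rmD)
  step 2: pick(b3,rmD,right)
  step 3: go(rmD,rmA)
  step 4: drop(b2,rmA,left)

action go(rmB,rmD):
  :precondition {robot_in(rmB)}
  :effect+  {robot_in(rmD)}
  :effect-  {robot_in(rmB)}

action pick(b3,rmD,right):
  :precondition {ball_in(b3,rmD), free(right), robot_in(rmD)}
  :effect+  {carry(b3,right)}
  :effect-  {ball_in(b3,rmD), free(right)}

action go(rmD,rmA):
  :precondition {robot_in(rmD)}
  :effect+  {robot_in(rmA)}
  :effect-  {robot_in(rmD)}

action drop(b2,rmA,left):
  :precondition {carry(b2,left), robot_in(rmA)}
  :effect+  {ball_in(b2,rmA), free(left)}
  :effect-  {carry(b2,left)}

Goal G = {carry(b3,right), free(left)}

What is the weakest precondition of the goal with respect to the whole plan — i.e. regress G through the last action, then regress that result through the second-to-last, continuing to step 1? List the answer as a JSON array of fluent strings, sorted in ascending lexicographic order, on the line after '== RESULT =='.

Regress step by step:
  through step 4 (drop(b2,rmA,left)): drop {free(left)}, keep {carry(b3,right)}, require {carry(b2,left), robot_in(rmA)}
    → {carry(b2,left), carry(b3,right), robot_in(rmA)}
  through step 3 (go(rmD,rmA)): drop {robot_in(rmA)}, keep {carry(b2,left), carry(b3,right)}, require {robot_in(rmD)}
    → {carry(b2,left), carry(b3,right), robot_in(rmD)}
  through step 2 (pick(b3,rmD,right)): drop {carry(b3,right)}, keep {carry(b2,left), robot_in(rmD)}, require {ball_in(b3,rmD), free(right), robot_in(rmD)}
    → {ball_in(b3,rmD), carry(b2,left), free(right), robot_in(rmD)}
  through step 1 (go(rmB,rmD)): drop {robot_in(rmD)}, keep {ball_in(b3,rmD), carry(b2,left), free(right)}, require {robot_in(rmB)}
    → {ball_in(b3,rmD), carry(b2,left), free(right), robot_in(rmB)}

== RESULT ==
["ball_in(b3,rmD)", "carry(b2,left)", "free(right)", "robot_in(rmB)"]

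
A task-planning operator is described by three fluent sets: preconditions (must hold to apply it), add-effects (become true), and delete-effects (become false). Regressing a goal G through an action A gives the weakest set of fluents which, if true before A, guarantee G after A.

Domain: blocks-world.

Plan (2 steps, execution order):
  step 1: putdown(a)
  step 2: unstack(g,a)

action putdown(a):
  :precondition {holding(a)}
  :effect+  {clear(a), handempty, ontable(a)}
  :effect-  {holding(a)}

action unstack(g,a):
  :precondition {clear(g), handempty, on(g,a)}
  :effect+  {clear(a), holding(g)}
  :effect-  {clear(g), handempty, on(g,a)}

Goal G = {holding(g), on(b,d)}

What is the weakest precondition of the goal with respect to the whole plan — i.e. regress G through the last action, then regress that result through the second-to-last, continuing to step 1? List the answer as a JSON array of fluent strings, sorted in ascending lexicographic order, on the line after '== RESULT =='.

Work backward from the goal:
  through step 2 (unstack(g,a)): drop {holding(g)}, keep {on(b,d)}, require {clear(g), handempty, on(g,a)}
    → {clear(g), handempty, on(b,d), on(g,a)}
  through step 1 (putdown(a)): drop {handempty}, keep {clear(g), on(b,d), on(g,a)}, require {holding(a)}
    → {clear(g), holding(a), on(b,d), on(g,a)}

== RESULT ==
["clear(g)", "holding(a)", "on(b,d)", "on(g,a)"]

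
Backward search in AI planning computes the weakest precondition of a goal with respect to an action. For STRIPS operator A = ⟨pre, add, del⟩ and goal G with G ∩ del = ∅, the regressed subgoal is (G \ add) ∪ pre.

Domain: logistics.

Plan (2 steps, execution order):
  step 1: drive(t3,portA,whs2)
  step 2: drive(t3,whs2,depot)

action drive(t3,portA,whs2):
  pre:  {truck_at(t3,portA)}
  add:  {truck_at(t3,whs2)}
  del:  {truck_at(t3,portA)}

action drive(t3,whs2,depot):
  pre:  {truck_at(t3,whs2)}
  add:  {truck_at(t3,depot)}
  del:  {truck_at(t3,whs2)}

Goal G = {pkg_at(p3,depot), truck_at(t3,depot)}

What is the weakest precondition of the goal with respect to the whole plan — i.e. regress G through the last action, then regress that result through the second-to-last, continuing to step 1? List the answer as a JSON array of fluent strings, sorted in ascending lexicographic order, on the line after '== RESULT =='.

Regress step by step:
  through step 2 (drive(t3,whs2,depot)): drop {truck_at(t3,depot)}, keep {pkg_at(p3,depot)}, require {truck_at(t3,whs2)}
    → {pkg_at(p3,depot), truck_at(t3,whs2)}
  through step 1 (drive(t3,portA,whs2)): drop {truck_at(t3,whs2)}, keep {pkg_at(p3,depot)}, require {truck_at(t3,portA)}
    → {pkg_at(p3,depot), truck_at(t3,portA)}

== RESULT ==
["pkg_at(p3,depot)", "truck_at(t3,portA)"]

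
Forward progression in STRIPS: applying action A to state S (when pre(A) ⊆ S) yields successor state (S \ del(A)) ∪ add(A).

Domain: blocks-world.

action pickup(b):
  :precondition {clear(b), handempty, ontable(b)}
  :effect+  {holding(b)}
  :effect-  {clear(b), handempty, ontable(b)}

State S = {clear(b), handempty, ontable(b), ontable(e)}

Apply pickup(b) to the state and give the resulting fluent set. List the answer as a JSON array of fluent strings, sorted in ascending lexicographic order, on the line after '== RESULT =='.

Progress:
  pre ⊆ S: {clear(b), handempty, ontable(b)} ⊆ S  — applicable
  S \ del = {ontable(e)}
  ∪ add   = {holding(b), ontable(e)}

== RESULT ==
["holding(b)", "ontable(e)"]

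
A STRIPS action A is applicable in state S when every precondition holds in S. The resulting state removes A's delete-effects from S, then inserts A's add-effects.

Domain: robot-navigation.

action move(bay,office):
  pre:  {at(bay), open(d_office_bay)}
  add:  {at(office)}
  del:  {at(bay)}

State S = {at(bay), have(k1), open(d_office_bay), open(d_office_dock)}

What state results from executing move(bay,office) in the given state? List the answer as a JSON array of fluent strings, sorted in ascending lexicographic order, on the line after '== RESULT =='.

Progress:
  pre ⊆ S: {at(bay), open(d_office_bay)} ⊆ S  — applicable
  S \ del = {have(k1), open(d_office_bay), open(d_office_dock)}
  ∪ add   = {at(office), have(k1), open(d_office_bay), open(d_office_dock)}

== RESULT ==
["at(office)", "have(k1)", "open(d_office_bay)", "open(d_office_dock)"]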